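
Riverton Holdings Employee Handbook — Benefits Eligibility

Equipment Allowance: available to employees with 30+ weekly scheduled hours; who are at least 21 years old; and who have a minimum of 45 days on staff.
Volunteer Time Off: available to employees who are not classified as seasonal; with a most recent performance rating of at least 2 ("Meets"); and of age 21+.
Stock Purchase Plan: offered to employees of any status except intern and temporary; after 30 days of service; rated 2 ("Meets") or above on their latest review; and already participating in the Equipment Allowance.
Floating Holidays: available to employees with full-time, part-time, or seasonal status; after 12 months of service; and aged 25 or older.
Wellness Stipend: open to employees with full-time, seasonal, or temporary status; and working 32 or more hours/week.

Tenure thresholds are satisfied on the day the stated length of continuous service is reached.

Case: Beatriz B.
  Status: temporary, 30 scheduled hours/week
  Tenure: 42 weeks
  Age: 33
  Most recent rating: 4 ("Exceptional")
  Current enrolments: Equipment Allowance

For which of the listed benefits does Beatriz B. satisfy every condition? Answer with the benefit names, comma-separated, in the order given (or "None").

Equipment Allowance, Volunteer Time Off

Equipment Allowance — 30 hrs/wk ≥ 30 ✓; age 33 ≥ 21 ✓; service 42 weeks ≥ 45 days ✓ → eligible.
Volunteer Time Off — status temporary ✓ (not excluded); rating 4 ≥ 2 ✓; age 33 ≥ 21 ✓ → eligible.
Stock Purchase Plan — status temporary ✗ (excluded) → not eligible.
Floating Holidays — status temporary ✗ (requires full-time, part-time, or seasonal) → not eligible.
Wellness Stipend — status temporary ✓; 30 hrs/wk < 32 ✗ → not eligible.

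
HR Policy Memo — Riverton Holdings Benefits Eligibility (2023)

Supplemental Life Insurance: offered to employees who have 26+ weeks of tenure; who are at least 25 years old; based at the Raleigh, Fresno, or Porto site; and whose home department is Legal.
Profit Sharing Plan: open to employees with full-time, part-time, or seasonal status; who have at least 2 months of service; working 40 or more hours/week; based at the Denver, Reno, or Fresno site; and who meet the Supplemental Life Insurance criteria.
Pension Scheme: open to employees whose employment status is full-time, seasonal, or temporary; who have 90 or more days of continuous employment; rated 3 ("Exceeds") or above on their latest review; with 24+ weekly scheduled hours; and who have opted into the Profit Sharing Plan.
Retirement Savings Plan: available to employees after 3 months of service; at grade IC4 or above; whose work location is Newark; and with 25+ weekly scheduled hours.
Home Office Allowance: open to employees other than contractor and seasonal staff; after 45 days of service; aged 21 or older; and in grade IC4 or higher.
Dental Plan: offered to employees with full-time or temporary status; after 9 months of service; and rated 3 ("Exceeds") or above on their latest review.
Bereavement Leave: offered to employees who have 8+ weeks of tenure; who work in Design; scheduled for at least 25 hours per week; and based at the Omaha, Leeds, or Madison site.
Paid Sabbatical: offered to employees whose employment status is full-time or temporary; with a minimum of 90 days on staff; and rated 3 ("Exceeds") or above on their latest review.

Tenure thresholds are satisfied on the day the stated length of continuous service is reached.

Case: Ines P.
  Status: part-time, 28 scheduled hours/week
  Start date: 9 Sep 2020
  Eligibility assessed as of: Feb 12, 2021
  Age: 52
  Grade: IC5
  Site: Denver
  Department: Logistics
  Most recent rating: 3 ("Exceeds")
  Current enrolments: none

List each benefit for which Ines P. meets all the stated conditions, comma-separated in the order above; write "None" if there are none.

Home Office Allowance

Service from 9 Sep 2020 to Feb 12, 2021: 156 days.
Supplemental Life Insurance — service 156 days < 26 weeks (≈182 days) ✗ → not eligible.
Profit Sharing Plan — status part-time ✓; service 156 days ≥ 2 months (≈60 days) ✓; 28 hrs/wk < 40 ✗ → not eligible.
Pension Scheme — status part-time ✗ (requires full-time, seasonal, or temporary) → not eligible.
Retirement Savings Plan — service 156 days ≥ 3 months (≈90 days) ✓; grade IC5 ≥ IC4 ✓; site Denver ✗ (not Newark) → not eligible.
Home Office Allowance — status part-time ✓ (not excluded); service 156 days ≥ 45 days ✓; age 52 ≥ 21 ✓; grade IC5 ≥ IC4 ✓ → eligible.
Dental Plan — status part-time ✗ (requires full-time or temporary) → not eligible.
Bereavement Leave — service 156 days ≥ 8 weeks (≈56 days) ✓; dept Logistics ✗ → not eligible.
Paid Sabbatical — status part-time ✗ (requires full-time or temporary) → not eligible.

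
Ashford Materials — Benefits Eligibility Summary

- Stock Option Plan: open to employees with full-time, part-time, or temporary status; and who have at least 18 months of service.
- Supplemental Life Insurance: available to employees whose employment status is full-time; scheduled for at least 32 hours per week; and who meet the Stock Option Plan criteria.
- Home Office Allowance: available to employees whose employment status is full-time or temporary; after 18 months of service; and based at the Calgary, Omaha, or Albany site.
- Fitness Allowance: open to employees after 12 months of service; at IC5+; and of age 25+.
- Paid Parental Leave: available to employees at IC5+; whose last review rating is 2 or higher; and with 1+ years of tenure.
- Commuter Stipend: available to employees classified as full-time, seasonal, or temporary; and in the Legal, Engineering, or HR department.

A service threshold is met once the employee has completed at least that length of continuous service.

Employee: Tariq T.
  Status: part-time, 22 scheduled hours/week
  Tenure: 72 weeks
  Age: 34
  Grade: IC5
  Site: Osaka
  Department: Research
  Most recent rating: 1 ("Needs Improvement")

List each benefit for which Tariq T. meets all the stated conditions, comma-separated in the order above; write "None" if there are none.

Stock Option Plan — status part-time ✓; service 72 weeks < 18 months (≈540 days) ✗ → not eligible.
Supplemental Life Insurance — status part-time ✗ (requires full-time) → not eligible.
Home Office Allowance — status part-time ✗ (requires full-time or temporary) → not eligible.
Fitness Allowance — service 72 weeks ≥ 12 months (≈360 days) ✓; grade IC5 ≥ IC5 ✓; age 34 ≥ 25 ✓ → eligible.
Paid Parental Leave — grade IC5 ≥ IC5 ✓; rating 1 < 2 ✗ → not eligible.
Commuter Stipend — status part-time ✗ (requires full-time, seasonal, or temporary) → not eligible.

Fitness Allowance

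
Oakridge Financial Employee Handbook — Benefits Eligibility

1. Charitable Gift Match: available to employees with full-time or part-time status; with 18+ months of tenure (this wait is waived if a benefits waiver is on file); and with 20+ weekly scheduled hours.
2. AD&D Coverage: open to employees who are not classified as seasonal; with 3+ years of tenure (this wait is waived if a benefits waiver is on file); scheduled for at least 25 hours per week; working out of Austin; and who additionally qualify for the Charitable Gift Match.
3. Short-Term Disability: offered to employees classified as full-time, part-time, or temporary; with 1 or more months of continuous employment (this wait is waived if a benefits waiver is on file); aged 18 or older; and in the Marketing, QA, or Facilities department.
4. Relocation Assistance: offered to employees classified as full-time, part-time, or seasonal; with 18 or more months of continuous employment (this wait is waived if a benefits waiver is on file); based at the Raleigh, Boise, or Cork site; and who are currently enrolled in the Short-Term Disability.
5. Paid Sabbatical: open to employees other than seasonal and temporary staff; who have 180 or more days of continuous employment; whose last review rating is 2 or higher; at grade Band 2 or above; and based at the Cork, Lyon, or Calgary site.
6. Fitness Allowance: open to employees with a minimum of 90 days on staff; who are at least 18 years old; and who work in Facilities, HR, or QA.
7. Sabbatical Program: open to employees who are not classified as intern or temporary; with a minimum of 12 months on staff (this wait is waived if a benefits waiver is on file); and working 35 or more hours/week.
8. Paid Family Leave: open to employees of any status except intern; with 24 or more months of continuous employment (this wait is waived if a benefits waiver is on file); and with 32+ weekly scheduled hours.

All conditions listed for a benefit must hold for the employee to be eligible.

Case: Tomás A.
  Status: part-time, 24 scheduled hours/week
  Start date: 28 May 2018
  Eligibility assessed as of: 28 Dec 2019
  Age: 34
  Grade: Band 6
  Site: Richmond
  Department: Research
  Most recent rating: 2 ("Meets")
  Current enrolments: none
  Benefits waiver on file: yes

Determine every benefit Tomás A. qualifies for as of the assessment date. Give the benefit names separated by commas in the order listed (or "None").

Service from 28 May 2018 to 28 Dec 2019: 579 days.
Charitable Gift Match — status part-time ✓; benefits waiver on file ✓; 24 hrs/wk ≥ 20 ✓ → eligible.
AD&D Coverage — status part-time ✓ (not excluded); benefits waiver on file ✓; 24 hrs/wk < 25 ✗ → not eligible.
Short-Term Disability — status part-time ✓; benefits waiver on file ✓; age 34 ≥ 18 ✓; dept Research ✗ → not eligible.
Relocation Assistance — status part-time ✓; benefits waiver on file ✓; site Richmond ✗ (not Raleigh, Boise, or Cork) → not eligible.
Paid Sabbatical — status part-time ✓ (not excluded); service 579 days ≥ 180 days ✓; rating 2 ≥ 2 ✓; grade Band 6 ≥ Band 2 ✓; site Richmond ✗ (not Cork, Lyon, or Calgary) → not eligible.
Fitness Allowance — service 579 days ≥ 90 days ✓; age 34 ≥ 18 ✓; dept Research ✗ → not eligible.
Sabbatical Program — status part-time ✓ (not excluded); benefits waiver on file ✓; 24 hrs/wk < 35 ✗ → not eligible.
Paid Family Leave — status part-time ✓ (not excluded); benefits waiver on file ✓; 24 hrs/wk < 32 ✗ → not eligible.

Charitable Gift Match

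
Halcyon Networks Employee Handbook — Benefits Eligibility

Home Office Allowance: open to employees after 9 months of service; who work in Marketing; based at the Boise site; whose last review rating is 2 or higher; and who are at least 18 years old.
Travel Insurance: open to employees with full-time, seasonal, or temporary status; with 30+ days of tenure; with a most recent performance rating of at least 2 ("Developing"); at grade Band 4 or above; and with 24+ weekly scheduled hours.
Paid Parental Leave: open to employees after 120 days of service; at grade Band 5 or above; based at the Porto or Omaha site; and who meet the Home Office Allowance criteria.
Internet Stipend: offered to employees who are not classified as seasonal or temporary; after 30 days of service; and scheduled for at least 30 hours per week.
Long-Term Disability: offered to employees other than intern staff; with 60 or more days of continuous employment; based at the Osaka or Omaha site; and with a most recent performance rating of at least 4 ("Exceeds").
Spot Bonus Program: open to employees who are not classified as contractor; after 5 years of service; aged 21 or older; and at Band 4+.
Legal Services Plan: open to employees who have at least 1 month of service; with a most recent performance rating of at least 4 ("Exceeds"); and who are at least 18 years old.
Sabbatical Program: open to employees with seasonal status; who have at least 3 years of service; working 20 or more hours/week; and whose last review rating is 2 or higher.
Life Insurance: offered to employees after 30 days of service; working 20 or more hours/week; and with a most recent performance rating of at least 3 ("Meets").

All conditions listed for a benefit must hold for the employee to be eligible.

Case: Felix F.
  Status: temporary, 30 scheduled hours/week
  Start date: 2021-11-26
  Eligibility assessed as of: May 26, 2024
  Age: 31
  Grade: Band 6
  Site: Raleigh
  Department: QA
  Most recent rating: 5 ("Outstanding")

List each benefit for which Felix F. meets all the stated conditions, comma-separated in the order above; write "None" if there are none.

Travel Insurance, Legal Services Plan, Life Insurance

Service from 2021-11-26 to May 26, 2024: 912 days.
Home Office Allowance — service 912 days ≥ 9 months (≈270 days) ✓; dept QA ✗ → not eligible.
Travel Insurance — status temporary ✓; service 912 days ≥ 30 days ✓; rating 5 ≥ 2 ✓; grade Band 6 ≥ Band 4 ✓; 30 hrs/wk ≥ 24 ✓ → eligible.
Paid Parental Leave — service 912 days ≥ 120 days ✓; grade Band 6 ≥ Band 5 ✓; site Raleigh ✗ (not Porto or Omaha) → not eligible.
Internet Stipend — status temporary ✗ (excluded) → not eligible.
Long-Term Disability — status temporary ✓ (not excluded); service 912 days ≥ 60 days ✓; site Raleigh ✗ (not Osaka or Omaha) → not eligible.
Spot Bonus Program — status temporary ✓ (not excluded); service 912 days < 5 years (≈1825 days) ✗ → not eligible.
Legal Services Plan — service 912 days ≥ 1 month (≈30 days) ✓; rating 5 ≥ 4 ✓; age 31 ≥ 18 ✓ → eligible.
Sabbatical Program — status temporary ✗ (requires seasonal) → not eligible.
Life Insurance — service 912 days ≥ 30 days ✓; 30 hrs/wk ≥ 20 ✓; rating 5 ≥ 3 ✓ → eligible.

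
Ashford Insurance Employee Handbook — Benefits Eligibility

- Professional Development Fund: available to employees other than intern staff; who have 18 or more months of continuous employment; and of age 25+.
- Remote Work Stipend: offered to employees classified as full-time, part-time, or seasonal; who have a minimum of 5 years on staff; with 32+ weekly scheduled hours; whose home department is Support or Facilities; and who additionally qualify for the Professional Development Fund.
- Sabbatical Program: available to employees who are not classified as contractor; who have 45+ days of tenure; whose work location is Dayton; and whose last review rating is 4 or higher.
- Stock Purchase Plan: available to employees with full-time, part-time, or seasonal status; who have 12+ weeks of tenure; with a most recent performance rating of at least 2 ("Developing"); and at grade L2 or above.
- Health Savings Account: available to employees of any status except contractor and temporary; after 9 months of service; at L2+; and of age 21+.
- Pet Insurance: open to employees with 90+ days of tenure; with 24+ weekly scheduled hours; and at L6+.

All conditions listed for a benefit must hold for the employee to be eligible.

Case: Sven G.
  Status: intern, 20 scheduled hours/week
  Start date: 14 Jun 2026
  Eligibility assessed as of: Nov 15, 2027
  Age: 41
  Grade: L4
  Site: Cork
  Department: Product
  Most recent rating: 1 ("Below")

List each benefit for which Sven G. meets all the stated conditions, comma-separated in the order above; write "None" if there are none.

Health Savings Account

Service from 14 Jun 2026 to Nov 15, 2027: 519 days.
Professional Development Fund — status intern ✗ (excluded) → not eligible.
Remote Work Stipend — status intern ✗ (requires full-time, part-time, or seasonal) → not eligible.
Sabbatical Program — status intern ✓ (not excluded); service 519 days ≥ 45 days ✓; site Cork ✗ (not Dayton) → not eligible.
Stock Purchase Plan — status intern ✗ (requires full-time, part-time, or seasonal) → not eligible.
Health Savings Account — status intern ✓ (not excluded); service 519 days ≥ 9 months (≈270 days) ✓; grade L4 ≥ L2 ✓; age 41 ≥ 21 ✓ → eligible.
Pet Insurance — service 519 days ≥ 90 days ✓; 20 hrs/wk < 24 ✗ → not eligible.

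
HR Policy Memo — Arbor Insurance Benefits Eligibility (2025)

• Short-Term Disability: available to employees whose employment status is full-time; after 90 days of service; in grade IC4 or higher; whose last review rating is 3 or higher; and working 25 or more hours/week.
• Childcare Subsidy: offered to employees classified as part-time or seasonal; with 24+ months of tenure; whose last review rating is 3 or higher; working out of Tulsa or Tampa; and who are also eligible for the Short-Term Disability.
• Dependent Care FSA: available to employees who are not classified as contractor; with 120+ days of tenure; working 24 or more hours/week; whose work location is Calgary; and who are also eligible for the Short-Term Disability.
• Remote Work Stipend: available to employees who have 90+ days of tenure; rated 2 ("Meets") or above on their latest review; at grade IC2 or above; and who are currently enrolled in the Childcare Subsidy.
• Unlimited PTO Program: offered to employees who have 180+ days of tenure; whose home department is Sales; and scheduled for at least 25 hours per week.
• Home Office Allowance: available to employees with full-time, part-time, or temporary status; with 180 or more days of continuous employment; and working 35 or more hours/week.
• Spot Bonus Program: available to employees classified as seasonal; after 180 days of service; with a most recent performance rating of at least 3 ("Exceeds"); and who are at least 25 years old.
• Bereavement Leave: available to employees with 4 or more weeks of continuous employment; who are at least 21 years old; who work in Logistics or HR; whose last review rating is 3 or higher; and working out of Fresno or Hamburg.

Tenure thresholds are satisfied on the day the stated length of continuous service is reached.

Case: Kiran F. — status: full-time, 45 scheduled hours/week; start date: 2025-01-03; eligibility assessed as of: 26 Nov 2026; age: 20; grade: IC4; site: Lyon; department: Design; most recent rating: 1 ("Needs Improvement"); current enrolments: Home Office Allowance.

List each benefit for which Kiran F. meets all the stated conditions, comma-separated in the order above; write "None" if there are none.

Service from 2025-01-03 to 26 Nov 2026: 692 days.
Short-Term Disability — status full-time ✓; service 692 days ≥ 90 days ✓; grade IC4 ≥ IC4 ✓; rating 1 < 3 ✗ → not eligible.
Childcare Subsidy — status full-time ✗ (requires part-time or seasonal) → not eligible.
Dependent Care FSA — status full-time ✓ (not excluded); service 692 days ≥ 120 days ✓; 45 hrs/wk ≥ 24 ✓; site Lyon ✗ (not Calgary) → not eligible.
Remote Work Stipend — service 692 days ≥ 90 days ✓; rating 1 < 2 ✗ → not eligible.
Unlimited PTO Program — service 692 days ≥ 180 days ✓; dept Design ✗ → not eligible.
Home Office Allowance — status full-time ✓; service 692 days ≥ 180 days ✓; 45 hrs/wk ≥ 35 ✓ → eligible.
Spot Bonus Program — status full-time ✗ (requires seasonal) → not eligible.
Bereavement Leave — service 692 days ≥ 4 weeks (≈28 days) ✓; age 20 < 21 ✗ → not eligible.

Home Office Allowance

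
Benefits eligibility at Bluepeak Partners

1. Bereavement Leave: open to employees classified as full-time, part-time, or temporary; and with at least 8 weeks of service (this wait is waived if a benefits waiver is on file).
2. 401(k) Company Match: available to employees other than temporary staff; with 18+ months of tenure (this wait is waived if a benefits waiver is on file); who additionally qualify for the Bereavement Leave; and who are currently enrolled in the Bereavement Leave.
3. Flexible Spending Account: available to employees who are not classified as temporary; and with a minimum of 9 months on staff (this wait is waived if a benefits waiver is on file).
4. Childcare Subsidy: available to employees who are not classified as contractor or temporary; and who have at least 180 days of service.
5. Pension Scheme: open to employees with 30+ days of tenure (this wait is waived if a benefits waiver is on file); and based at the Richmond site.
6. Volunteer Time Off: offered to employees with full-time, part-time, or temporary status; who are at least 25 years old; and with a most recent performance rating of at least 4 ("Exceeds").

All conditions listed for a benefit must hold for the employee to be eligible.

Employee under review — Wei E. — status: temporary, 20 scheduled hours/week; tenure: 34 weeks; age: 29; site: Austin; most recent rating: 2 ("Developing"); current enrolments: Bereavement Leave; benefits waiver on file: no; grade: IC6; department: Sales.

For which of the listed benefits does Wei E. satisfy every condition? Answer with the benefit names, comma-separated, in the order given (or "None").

Bereavement Leave

Bereavement Leave — status temporary ✓; no waiver, service 34 weeks ≥ 8 weeks ✓ → eligible.
401(k) Company Match — status temporary ✗ (excluded) → not eligible.
Flexible Spending Account — status temporary ✗ (excluded) → not eligible.
Childcare Subsidy — status temporary ✗ (excluded) → not eligible.
Pension Scheme — no waiver, service 34 weeks ≥ 30 days ✓; site Austin ✗ (not Richmond) → not eligible.
Volunteer Time Off — status temporary ✓; age 29 ≥ 25 ✓; rating 2 < 4 ✗ → not eligible.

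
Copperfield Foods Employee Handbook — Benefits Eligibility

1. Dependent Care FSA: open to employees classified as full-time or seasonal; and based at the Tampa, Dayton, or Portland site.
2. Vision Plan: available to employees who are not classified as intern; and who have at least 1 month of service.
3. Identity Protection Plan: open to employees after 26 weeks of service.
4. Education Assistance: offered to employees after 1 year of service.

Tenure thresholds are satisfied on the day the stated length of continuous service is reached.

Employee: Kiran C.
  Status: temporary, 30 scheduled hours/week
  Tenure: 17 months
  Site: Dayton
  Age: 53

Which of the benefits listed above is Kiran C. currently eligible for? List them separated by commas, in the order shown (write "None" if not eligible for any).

Dependent Care FSA — status temporary ✗ (requires full-time or seasonal) → not eligible.
Vision Plan — status temporary ✓ (not excluded); service 17 months ≥ 1 month ✓ → eligible.
Identity Protection Plan — service 17 months ≥ 26 weeks (≈182 days) ✓ → eligible.
Education Assistance — service 17 months ≥ 1 year (≈365 days) ✓ → eligible.

Vision Plan, Identity Protection Plan, Education Assistance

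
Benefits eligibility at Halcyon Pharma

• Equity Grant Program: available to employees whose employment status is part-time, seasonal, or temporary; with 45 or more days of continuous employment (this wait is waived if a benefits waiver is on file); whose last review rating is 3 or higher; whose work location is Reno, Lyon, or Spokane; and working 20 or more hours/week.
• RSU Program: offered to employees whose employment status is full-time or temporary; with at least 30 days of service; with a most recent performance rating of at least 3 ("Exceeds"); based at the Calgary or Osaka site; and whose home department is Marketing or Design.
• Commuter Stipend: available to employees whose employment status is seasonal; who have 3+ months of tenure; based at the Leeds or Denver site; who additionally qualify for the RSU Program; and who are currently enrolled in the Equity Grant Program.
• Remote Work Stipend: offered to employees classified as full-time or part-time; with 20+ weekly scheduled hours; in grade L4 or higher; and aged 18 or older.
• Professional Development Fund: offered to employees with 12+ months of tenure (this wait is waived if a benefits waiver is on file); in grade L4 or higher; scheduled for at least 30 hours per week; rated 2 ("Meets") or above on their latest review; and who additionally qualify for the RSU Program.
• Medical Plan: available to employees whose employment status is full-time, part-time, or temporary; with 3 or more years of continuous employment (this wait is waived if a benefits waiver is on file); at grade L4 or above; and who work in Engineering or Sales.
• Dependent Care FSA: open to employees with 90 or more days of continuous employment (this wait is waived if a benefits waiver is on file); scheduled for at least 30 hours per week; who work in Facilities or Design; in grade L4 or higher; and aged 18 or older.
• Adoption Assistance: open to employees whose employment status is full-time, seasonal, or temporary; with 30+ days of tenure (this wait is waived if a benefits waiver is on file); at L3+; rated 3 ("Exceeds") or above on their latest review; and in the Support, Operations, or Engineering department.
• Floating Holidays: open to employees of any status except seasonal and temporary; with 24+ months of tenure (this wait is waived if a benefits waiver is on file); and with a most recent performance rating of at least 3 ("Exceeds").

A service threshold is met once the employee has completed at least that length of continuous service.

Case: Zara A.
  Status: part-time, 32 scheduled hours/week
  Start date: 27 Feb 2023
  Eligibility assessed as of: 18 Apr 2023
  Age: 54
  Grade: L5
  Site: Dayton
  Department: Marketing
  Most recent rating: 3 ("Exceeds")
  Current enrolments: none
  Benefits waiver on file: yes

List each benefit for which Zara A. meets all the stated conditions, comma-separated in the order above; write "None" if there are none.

Service from 27 Feb 2023 to 18 Apr 2023: 50 days.
Equity Grant Program — status part-time ✓; benefits waiver on file ✓; rating 3 ≥ 3 ✓; site Dayton ✗ (not Reno, Lyon, or Spokane) → not eligible.
RSU Program — status part-time ✗ (requires full-time or temporary) → not eligible.
Commuter Stipend — status part-time ✗ (requires seasonal) → not eligible.
Remote Work Stipend — status part-time ✓; 32 hrs/wk ≥ 20 ✓; grade L5 ≥ L4 ✓; age 54 ≥ 18 ✓ → eligible.
Professional Development Fund — benefits waiver on file ✓; grade L5 ≥ L4 ✓; 32 hrs/wk ≥ 30 ✓; rating 3 ≥ 2 ✓; not eligible for RSU Program ✗ → not eligible.
Medical Plan — status part-time ✓; benefits waiver on file ✓; grade L5 ≥ L4 ✓; dept Marketing ✗ → not eligible.
Dependent Care FSA — benefits waiver on file ✓; 32 hrs/wk ≥ 30 ✓; dept Marketing ✗ → not eligible.
Adoption Assistance — status part-time ✗ (requires full-time, seasonal, or temporary) → not eligible.
Floating Holidays — status part-time ✓ (not excluded); benefits waiver on file ✓; rating 3 ≥ 3 ✓ → eligible.

Remote Work Stipend, Floating Holidays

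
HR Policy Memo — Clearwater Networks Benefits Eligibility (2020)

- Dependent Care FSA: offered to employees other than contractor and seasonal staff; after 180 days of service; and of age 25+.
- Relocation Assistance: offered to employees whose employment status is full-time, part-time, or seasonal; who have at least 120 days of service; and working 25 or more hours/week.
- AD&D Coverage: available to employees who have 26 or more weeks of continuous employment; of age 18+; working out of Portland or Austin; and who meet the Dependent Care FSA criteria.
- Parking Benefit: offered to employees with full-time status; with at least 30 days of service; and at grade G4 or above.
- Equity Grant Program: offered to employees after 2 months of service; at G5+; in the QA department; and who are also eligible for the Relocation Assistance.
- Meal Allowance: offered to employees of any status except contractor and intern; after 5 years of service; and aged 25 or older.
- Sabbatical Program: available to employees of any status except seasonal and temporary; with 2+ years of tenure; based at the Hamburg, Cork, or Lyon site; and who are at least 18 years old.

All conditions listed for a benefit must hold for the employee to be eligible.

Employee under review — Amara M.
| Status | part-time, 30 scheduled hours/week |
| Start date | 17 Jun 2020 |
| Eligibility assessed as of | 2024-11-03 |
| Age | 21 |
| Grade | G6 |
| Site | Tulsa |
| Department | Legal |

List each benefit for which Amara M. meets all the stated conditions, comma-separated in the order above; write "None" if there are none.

Relocation Assistance

Service from 17 Jun 2020 to 2024-11-03: 1600 days.
Dependent Care FSA — status part-time ✓ (not excluded); service 1600 days ≥ 180 days ✓; age 21 < 25 ✗ → not eligible.
Relocation Assistance — status part-time ✓; service 1600 days ≥ 120 days ✓; 30 hrs/wk ≥ 25 ✓ → eligible.
AD&D Coverage — service 1600 days ≥ 26 weeks (≈182 days) ✓; age 21 ≥ 18 ✓; site Tulsa ✗ (not Portland or Austin) → not eligible.
Parking Benefit — status part-time ✗ (requires full-time) → not eligible.
Equity Grant Program — service 1600 days ≥ 2 months (≈60 days) ✓; grade G6 ≥ G5 ✓; dept Legal ✗ → not eligible.
Meal Allowance — status part-time ✓ (not excluded); service 1600 days < 5 years (≈1825 days) ✗ → not eligible.
Sabbatical Program — status part-time ✓ (not excluded); service 1600 days ≥ 2 years (≈730 days) ✓; site Tulsa ✗ (not Hamburg, Cork, or Lyon) → not eligible.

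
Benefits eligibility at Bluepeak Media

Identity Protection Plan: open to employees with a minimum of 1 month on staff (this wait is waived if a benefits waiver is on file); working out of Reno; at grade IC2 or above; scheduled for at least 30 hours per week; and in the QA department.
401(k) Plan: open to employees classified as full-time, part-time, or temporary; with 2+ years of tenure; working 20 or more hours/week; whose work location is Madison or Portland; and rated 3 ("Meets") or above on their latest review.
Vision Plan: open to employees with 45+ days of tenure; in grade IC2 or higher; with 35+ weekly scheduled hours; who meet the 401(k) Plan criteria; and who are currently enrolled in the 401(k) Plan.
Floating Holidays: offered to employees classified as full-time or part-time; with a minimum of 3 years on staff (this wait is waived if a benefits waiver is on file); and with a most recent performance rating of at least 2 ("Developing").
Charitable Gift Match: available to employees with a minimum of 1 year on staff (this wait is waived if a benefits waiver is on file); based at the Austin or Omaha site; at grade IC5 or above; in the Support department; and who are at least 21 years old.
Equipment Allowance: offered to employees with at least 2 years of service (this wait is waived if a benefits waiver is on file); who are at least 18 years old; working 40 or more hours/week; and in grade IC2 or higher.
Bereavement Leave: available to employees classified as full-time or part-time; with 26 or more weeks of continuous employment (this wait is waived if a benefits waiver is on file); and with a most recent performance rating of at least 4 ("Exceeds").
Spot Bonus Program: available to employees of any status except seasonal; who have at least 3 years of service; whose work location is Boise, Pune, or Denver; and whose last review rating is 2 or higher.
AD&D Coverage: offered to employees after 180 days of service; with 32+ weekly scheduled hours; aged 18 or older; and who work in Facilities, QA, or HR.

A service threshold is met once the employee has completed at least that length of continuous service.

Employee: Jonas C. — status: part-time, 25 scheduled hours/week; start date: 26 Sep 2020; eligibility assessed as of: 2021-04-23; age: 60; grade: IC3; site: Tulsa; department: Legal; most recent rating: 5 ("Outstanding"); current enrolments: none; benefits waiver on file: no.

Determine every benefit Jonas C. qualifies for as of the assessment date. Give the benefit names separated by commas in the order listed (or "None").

Bereavement Leave

Service from 26 Sep 2020 to 2021-04-23: 209 days.
Identity Protection Plan — no waiver, service 209 days ≥ 1 month (≈30 days) ✓; site Tulsa ✗ (not Reno) → not eligible.
401(k) Plan — status part-time ✓; service 209 days < 2 years (≈730 days) ✗ → not eligible.
Vision Plan — service 209 days ≥ 45 days ✓; grade IC3 ≥ IC2 ✓; 25 hrs/wk < 35 ✗ → not eligible.
Floating Holidays — status part-time ✓; no waiver, service 209 days < 3 years (≈1095 days) ✗ → not eligible.
Charitable Gift Match — no waiver, service 209 days < 1 year (≈365 days) ✗ → not eligible.
Equipment Allowance — no waiver, service 209 days < 2 years (≈730 days) ✗ → not eligible.
Bereavement Leave — status part-time ✓; no waiver, service 209 days ≥ 26 weeks (≈182 days) ✓; rating 5 ≥ 4 ✓ → eligible.
Spot Bonus Program — status part-time ✓ (not excluded); service 209 days < 3 years (≈1095 days) ✗ → not eligible.
AD&D Coverage — service 209 days ≥ 180 days ✓; 25 hrs/wk < 32 ✗ → not eligible.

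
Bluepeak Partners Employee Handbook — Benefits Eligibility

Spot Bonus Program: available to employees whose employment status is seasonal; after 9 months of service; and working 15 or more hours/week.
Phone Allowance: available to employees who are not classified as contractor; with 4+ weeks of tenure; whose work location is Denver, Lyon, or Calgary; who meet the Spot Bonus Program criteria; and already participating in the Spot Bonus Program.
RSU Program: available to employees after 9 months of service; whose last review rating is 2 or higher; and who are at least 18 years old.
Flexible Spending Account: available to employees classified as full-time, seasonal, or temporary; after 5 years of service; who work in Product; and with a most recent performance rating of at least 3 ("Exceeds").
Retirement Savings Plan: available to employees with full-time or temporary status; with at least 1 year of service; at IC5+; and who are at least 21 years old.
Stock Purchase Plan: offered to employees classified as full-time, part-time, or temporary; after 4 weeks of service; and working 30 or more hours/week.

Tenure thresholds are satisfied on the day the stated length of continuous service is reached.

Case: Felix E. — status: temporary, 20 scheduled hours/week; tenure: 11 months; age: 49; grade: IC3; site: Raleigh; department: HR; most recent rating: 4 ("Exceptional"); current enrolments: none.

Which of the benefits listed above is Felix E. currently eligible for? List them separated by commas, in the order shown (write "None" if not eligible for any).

Spot Bonus Program — status temporary ✗ (requires seasonal) → not eligible.
Phone Allowance — status temporary ✓ (not excluded); service 11 months ≥ 4 weeks (≈28 days) ✓; site Raleigh ✗ (not Denver, Lyon, or Calgary) → not eligible.
RSU Program — service 11 months ≥ 9 months ✓; rating 4 ≥ 2 ✓; age 49 ≥ 18 ✓ → eligible.
Flexible Spending Account — status temporary ✓; service 11 months < 5 years (≈1825 days) ✗ → not eligible.
Retirement Savings Plan — status temporary ✓; service 11 months < 1 year (≈365 days) ✗ → not eligible.
Stock Purchase Plan — status temporary ✓; service 11 months ≥ 4 weeks (≈28 days) ✓; 20 hrs/wk < 30 ✗ → not eligible.

RSU Program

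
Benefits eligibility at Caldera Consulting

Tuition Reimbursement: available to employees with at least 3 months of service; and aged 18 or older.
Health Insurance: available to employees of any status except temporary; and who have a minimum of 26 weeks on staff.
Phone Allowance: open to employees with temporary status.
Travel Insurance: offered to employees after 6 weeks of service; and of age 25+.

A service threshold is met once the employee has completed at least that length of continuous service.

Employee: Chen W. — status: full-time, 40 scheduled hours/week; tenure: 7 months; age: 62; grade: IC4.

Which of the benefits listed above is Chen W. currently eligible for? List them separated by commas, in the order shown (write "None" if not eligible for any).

Tuition Reimbursement, Health Insurance, Travel Insurance

Tuition Reimbursement — service 7 months ≥ 3 months ✓; age 62 ≥ 18 ✓ → eligible.
Health Insurance — status full-time ✓ (not excluded); service 7 months ≥ 26 weeks (≈182 days) ✓ → eligible.
Phone Allowance — status full-time ✗ (requires temporary) → not eligible.
Travel Insurance — service 7 months ≥ 6 weeks (≈42 days) ✓; age 62 ≥ 25 ✓ → eligible.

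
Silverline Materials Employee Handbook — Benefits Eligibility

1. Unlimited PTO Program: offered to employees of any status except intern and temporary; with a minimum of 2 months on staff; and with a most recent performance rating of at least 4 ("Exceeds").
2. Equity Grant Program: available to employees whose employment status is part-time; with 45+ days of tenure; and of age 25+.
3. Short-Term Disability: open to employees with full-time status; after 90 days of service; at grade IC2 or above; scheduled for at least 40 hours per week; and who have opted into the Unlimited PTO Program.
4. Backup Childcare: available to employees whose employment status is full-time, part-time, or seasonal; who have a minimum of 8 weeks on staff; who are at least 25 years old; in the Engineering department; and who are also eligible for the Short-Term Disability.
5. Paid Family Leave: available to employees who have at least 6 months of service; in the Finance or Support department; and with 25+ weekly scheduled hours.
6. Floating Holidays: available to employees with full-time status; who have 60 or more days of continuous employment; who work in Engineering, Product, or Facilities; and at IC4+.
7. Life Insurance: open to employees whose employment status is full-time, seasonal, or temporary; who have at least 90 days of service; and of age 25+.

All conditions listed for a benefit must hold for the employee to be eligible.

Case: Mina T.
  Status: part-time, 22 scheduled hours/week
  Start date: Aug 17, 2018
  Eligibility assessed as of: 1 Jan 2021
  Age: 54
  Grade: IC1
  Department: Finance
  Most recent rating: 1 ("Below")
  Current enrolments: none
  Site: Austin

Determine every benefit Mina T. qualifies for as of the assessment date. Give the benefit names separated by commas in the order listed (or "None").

Equity Grant Program

Service from Aug 17, 2018 to 1 Jan 2021: 868 days.
Unlimited PTO Program — status part-time ✓ (not excluded); service 868 days ≥ 2 months (≈60 days) ✓; rating 1 < 4 ✗ → not eligible.
Equity Grant Program — status part-time ✓; service 868 days ≥ 45 days ✓; age 54 ≥ 25 ✓ → eligible.
Short-Term Disability — status part-time ✗ (requires full-time) → not eligible.
Backup Childcare — status part-time ✓; service 868 days ≥ 8 weeks (≈56 days) ✓; age 54 ≥ 25 ✓; dept Finance ✗ → not eligible.
Paid Family Leave — service 868 days ≥ 6 months (≈180 days) ✓; dept Finance ✓; 22 hrs/wk < 25 ✗ → not eligible.
Floating Holidays — status part-time ✗ (requires full-time) → not eligible.
Life Insurance — status part-time ✗ (requires full-time, seasonal, or temporary) → not eligible.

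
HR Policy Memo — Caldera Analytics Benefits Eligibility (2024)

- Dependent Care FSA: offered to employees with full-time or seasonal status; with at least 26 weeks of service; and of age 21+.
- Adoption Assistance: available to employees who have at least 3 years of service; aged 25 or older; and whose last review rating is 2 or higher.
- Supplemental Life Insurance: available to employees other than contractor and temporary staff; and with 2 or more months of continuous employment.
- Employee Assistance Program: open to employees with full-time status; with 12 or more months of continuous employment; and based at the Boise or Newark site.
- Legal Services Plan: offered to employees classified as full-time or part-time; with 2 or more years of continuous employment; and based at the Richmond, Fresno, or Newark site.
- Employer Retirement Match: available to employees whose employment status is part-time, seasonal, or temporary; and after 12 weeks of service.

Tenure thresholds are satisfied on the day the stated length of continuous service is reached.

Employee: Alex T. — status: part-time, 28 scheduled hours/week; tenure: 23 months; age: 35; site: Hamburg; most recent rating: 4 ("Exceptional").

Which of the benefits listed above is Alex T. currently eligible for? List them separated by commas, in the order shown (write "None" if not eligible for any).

Dependent Care FSA — status part-time ✗ (requires full-time or seasonal) → not eligible.
Adoption Assistance — service 23 months < 3 years (≈1095 days) ✗ → not eligible.
Supplemental Life Insurance — status part-time ✓ (not excluded); service 23 months ≥ 2 months ✓ → eligible.
Employee Assistance Program — status part-time ✗ (requires full-time) → not eligible.
Legal Services Plan — status part-time ✓; service 23 months < 2 years (≈730 days) ✗ → not eligible.
Employer Retirement Match — status part-time ✓; service 23 months ≥ 12 weeks (≈84 days) ✓ → eligible.

Supplemental Life Insurance, Employer Retirement Match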